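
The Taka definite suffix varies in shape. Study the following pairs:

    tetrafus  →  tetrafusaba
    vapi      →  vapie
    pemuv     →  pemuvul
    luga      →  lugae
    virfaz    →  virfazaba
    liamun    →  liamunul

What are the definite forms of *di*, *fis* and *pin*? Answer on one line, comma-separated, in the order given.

Looking at the final sound of each stem: -aba when the stem ends in a sibilant (*tetrafus*, *virfaz*); -ul when the stem ends in a non-sibilant consonant (*pemuv*, *liamun*); -e when the stem ends in a vowel (*vapi*, *luga*).
*di*: final sound = /i/, a vowel → -e → *die*.
*fis*: final sound = /s/, a sibilant → -aba → *fisaba*.
*pin*: final sound = /n/, a non-sibilant consonant → -ul → *pinul*.

die, fisaba, pinul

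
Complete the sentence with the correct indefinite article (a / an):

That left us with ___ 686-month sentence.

The indefinite article is chosen by the initial *sound* of the following word, not its spelling.
The number *686* is spoken "six hundred …", beginning with /sɪks/ — a consonant sound.
So the article is *a*: That left us with a 686-month sentence.

a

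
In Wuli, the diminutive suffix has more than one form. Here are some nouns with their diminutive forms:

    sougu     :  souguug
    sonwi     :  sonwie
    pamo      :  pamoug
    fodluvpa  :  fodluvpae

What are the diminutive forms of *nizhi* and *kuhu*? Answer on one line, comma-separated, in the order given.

nizhie, kuhuug

Looking at the last vowel of each stem: -ug when the last vowel of the stem is a rounded vowel (*sougu*, *pamo*); -e when the last vowel of the stem is an unrounded vowel (*sonwi*, *fodluvpa*).
Since the last vowel of *nizhi* is /i/ (an unrounded vowel), it takes -e, giving *nizhie*.
*kuhu*: last vowel = /u/, a rounded vowel → -ug → *kuhuug*.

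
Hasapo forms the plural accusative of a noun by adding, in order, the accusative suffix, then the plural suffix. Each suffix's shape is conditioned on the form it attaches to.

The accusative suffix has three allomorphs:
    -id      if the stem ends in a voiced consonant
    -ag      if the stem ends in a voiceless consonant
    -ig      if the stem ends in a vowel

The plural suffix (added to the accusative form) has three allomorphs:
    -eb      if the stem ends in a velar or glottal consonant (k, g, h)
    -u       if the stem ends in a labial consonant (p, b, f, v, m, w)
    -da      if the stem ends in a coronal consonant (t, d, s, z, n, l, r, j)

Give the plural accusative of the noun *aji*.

ajiigeb

Since the final sound of *aji* is /i/ (a vowel), it takes -ig, giving *ajiig*.
The accusative form *ajiig*: final consonant = /g/, velar/glottal → -eb → *ajiigeb*.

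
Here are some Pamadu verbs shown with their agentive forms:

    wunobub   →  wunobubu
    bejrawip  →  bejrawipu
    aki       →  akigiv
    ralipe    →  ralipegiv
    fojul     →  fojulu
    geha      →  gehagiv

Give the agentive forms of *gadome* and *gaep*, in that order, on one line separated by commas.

The alternation tracks the final sound of the stem — -u when the stem ends in a consonant (*wunobub*, *bejrawip*, *fojul*); -giv when the stem ends in a vowel (*aki*, *ralipe*, *geha*).
*gadome*: final sound = /e/, a vowel → -giv → *gadomegiv*.
*gaep* — final sound /p/ (a consonant) → -u → *gaepu*.

gadomegiv, gaepu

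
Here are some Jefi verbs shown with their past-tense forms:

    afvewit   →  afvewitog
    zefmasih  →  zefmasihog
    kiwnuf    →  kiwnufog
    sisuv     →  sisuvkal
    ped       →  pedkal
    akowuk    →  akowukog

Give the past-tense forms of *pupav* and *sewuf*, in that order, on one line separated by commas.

pupavkal, sewufog

The alternation tracks the final consonant of the stem — -og when the stem ends in a voiceless consonant (*afvewit*, *zefmasih*, *kiwnuf*, *akowuk*); -kal when the stem ends in a voiced consonant (*sisuv*, *ped*).
The final consonant of *pupav* is /v/, which is voiced, so the suffix is -kal, giving *pupavkal*.
Since the final consonant of *sewuf* is /f/ (voiceless), it takes -og, giving *sewufog*.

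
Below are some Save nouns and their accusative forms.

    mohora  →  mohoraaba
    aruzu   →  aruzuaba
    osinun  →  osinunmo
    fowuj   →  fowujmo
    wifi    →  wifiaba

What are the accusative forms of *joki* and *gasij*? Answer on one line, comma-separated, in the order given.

The alternation tracks the final sound of the stem — -mo when the stem ends in a consonant (*osinun*, *fowuj*); -aba when the stem ends in a vowel (*mohora*, *aruzu*, *wifi*).
The final sound of *joki* is /i/, which is a vowel, so the suffix is -aba, giving *jokiaba*.
*gasij*: final sound = /j/, a consonant → -mo → *gasijmo*.

jokiaba, gasijmo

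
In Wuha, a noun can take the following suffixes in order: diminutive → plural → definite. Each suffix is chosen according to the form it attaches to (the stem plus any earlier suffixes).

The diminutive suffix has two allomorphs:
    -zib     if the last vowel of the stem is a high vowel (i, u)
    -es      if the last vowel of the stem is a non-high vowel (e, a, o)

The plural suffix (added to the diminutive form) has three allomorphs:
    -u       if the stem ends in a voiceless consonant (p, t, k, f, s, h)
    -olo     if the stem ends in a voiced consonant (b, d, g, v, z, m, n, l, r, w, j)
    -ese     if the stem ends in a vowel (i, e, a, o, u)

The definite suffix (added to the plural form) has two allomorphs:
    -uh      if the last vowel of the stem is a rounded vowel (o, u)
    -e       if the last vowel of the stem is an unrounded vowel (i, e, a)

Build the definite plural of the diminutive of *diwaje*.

*diwaje* — last vowel /e/ (a non-high vowel) → -es → *diwajees*.
The final sound of the diminutive form *diwajees* is /s/, which is a voiceless consonant, so the plural suffix is -u, giving *diwajeesu*.
The last vowel of the plural form *diwajeesu* is /u/, which is a rounded vowel, so the definite suffix is -uh, giving *diwajeesuuh*.

diwajeesuuh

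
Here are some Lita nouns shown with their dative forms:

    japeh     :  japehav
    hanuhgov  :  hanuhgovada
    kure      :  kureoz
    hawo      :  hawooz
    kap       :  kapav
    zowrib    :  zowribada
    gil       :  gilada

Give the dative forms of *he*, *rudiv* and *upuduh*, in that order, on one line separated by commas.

The alternation tracks the final sound of the stem — -av when the stem ends in a voiceless consonant (*japeh*, *kap*); -ada when the stem ends in a voiced consonant (*hanuhgov*, *zowrib*, *gil*); -oz when the stem ends in a vowel (*kure*, *hawo*).
*he*: final sound = /e/, a vowel → -oz → *heoz*.
The final sound of *rudiv* is /v/, which is a voiced consonant, so the suffix is -ada, giving *rudivada*.
*upuduh* — final sound /h/ (a voiceless consonant) → -av → *upuduhav*.

heoz, rudivada, upuduhav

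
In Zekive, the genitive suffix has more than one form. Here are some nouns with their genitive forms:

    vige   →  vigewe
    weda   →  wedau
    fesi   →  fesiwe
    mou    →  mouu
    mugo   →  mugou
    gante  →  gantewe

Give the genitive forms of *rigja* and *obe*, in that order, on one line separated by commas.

The suffix is conditioned by the last vowel: -we when the last vowel of the stem is a front vowel (*vige*, *fesi*, *gante*); -u when the last vowel of the stem is a back vowel (*weda*, *mou*, *mugo*).
*rigja* — last vowel /a/ (a back vowel) → -u → *rigjau*.
*obe* — last vowel /e/ (a front vowel) → -we → *obewe*.

rigjau, obewe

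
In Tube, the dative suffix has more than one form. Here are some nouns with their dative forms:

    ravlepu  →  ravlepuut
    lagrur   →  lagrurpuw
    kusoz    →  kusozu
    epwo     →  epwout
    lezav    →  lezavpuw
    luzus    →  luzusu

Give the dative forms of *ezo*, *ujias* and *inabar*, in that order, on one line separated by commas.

The suffix is conditioned by the final sound: -u when the stem ends in a sibilant (*kusoz*, *luzus*); -puw when the stem ends in a non-sibilant consonant (*lagrur*, *lezav*); -ut when the stem ends in a vowel (*ravlepu*, *epwo*).
*ezo*: final sound = /o/, a vowel → -ut → *ezout*.
*ujias* — final sound /s/ (a sibilant) → -u → *ujiasu*.
The final sound of *inabar* is /r/, which is a non-sibilant consonant, so the suffix is -puw, giving *inabarpuw*.

ezout, ujiasu, inabarpuw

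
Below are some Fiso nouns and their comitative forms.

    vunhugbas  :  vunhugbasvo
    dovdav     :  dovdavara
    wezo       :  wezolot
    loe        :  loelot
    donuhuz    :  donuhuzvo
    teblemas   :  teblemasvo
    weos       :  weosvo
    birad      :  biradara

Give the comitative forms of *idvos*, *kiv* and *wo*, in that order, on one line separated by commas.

The suffix is conditioned by the final sound: -vo when the stem ends in a sibilant (*vunhugbas*, *donuhuz*, *teblemas*, *weos*); -ara when the stem ends in a non-sibilant consonant (*dovdav*, *birad*); -lot when the stem ends in a vowel (*wezo*, *loe*).
*idvos* — final sound /s/ (a sibilant) → -vo → *idvosvo*.
Since the final sound of *kiv* is /v/ (a non-sibilant consonant), it takes -ara, giving *kivara*.
The final sound of *wo* is /o/, which is a vowel, so the suffix is -lot, giving *wolot*.

idvosvo, kivara, wolot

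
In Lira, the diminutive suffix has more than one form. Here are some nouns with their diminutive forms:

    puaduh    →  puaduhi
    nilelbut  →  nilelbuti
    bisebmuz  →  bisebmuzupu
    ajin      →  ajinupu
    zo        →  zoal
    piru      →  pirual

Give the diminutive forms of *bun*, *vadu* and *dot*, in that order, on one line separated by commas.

Looking at the final sound of each stem: -i when the stem ends in a voiceless consonant (*puaduh*, *nilelbut*); -upu when the stem ends in a voiced consonant (*bisebmuz*, *ajin*); -al when the stem ends in a vowel (*zo*, *piru*).
The final sound of *bun* is /n/, which is a voiced consonant, so the suffix is -upu, giving *bunupu*.
Since the final sound of *vadu* is /u/ (a vowel), it takes -al, giving *vadual*.
*dot*: final sound = /t/, a voiceless consonant → -i → *doti*.

bunupu, vadual, doti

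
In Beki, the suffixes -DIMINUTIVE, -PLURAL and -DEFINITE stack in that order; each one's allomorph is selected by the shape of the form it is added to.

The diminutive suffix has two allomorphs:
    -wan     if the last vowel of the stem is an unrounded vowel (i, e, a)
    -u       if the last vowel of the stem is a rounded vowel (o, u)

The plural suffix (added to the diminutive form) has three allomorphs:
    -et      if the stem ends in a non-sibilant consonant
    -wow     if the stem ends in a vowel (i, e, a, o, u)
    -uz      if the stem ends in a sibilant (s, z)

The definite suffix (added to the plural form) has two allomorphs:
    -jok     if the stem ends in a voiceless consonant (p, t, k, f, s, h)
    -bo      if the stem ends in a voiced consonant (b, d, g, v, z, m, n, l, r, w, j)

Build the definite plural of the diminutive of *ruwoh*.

ruwohuwowbo

*ruwoh* — last vowel /o/ (a rounded vowel) → -u → *ruwohu*.
The diminutive form *ruwohu*: final sound = /u/, a vowel → -wow → *ruwohuwow*.
The final consonant of the plural form *ruwohuwow* is /w/, which is voiced, so the definite suffix is -bo, giving *ruwohuwowbo*.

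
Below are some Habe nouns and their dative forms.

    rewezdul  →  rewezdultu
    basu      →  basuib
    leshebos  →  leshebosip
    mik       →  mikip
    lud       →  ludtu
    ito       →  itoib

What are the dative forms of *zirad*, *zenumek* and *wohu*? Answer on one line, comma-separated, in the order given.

Looking at the final sound of each stem: -ip when the stem ends in a voiceless consonant (*leshebos*, *mik*); -tu when the stem ends in a voiced consonant (*rewezdul*, *lud*); -ib when the stem ends in a vowel (*basu*, *ito*).
*zirad* — final sound /d/ (a voiced consonant) → -tu → *ziradtu*.
*zenumek*: final sound = /k/, a voiceless consonant → -ip → *zenumekip*.
The final sound of *wohu* is /u/, which is a vowel, so the suffix is -ib, giving *wohuib*.

ziradtu, zenumekip, wohuib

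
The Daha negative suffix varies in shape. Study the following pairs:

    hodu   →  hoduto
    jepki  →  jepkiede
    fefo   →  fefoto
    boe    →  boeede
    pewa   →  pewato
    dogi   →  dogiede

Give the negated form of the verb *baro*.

baroto

The suffix is conditioned by the last vowel: -ede when the last vowel of the stem is a front vowel (*jepki*, *boe*, *dogi*); -to when the last vowel of the stem is a back vowel (*hodu*, *fefo*, *pewa*).
The last vowel of *baro* is /o/, which is a back vowel, so the suffix is -to, giving *baroto*.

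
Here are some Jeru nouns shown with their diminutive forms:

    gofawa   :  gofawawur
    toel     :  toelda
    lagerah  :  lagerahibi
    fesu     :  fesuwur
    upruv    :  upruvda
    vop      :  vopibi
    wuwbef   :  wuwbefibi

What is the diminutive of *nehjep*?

The suffix is conditioned by the final sound: -ibi when the stem ends in a voiceless consonant (*lagerah*, *vop*, *wuwbef*); -da when the stem ends in a voiced consonant (*toel*, *upruv*); -wur when the stem ends in a vowel (*gofawa*, *fesu*).
The final sound of *nehjep* is /p/, which is a voiceless consonant, so the suffix is -ibi, giving *nehjepibi*.

nehjepibi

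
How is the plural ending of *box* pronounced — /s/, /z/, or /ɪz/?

The stem *box* ends in a sibilant (/s, z, ʃ, ʒ, tʃ, dʒ/).
The plural suffix surfaces as /ɪz/ after sibilants, /s/ after other voiceless consonants, and /z/ after other voiced sounds.
So the plural -s on *box* is pronounced /ɪz/.

/ɪz/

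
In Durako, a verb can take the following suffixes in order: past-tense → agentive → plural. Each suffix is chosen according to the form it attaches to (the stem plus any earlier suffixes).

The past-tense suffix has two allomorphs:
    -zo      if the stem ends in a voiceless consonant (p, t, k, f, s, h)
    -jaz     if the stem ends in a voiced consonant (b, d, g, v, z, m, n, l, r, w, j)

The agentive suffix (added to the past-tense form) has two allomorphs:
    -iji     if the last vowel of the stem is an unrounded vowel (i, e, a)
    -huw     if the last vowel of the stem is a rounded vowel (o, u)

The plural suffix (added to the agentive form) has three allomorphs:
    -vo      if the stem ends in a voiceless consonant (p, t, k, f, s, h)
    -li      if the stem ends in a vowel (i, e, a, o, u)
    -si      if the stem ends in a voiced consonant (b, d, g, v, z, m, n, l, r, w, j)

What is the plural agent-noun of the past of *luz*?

*luz* — final consonant /z/ (voiced) → -jaz → *luzjaz*.
Since the last vowel of the past-tense form *luzjaz* is /a/ (an unrounded vowel), it takes -iji, giving *luzjaziji*.
The agentive form *luzjaziji*: final sound = /i/, a vowel → -li → *luzjazijili*.

luzjazijili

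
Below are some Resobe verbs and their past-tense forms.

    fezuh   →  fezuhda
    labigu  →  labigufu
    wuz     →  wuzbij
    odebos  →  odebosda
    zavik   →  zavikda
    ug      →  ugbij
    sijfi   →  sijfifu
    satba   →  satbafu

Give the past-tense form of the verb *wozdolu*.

wozdolufu

Looking at the final sound of each stem: -da when the stem ends in a voiceless consonant (*fezuh*, *odebos*, *zavik*); -bij when the stem ends in a voiced consonant (*wuz*, *ug*); -fu when the stem ends in a vowel (*labigu*, *sijfi*, *satba*).
The final sound of *wozdolu* is /u/, which is a vowel, so the suffix is -fu, giving *wozdolufu*.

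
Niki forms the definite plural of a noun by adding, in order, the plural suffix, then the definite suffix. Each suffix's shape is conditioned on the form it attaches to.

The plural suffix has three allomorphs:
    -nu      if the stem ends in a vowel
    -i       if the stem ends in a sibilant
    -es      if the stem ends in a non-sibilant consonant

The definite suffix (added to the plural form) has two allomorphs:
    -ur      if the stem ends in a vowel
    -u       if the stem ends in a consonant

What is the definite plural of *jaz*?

jaziur

*jaz*: final sound = /z/, a sibilant → -i → *jazi*.
Since the final sound of the plural form *jazi* is /i/ (a vowel), it takes -ur, giving *jaziur*.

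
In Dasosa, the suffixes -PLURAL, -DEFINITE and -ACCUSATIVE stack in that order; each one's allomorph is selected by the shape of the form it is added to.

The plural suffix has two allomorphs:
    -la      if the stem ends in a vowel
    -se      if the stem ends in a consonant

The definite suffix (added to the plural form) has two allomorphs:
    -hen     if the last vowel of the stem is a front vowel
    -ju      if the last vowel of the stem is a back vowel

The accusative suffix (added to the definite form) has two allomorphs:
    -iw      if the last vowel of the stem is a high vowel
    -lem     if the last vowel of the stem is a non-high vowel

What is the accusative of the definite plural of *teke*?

Since the final sound of *teke* is /e/ (a vowel), it takes -la, giving *tekela*.
Since the last vowel of the plural form *tekela* is /a/ (a back vowel), it takes -ju, giving *tekelaju*.
The definite form *tekelaju*: last vowel = /u/, a high vowel → -iw → *tekelajuiw*.

tekelajuiw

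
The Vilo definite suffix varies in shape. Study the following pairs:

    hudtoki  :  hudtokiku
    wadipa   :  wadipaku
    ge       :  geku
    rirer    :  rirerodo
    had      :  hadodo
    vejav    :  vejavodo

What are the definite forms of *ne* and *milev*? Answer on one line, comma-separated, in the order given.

neku, milevodo

The pattern is consonant vs. vowel: -odo when the stem ends in a consonant (*rirer*, *had*, *vejav*); -ku when the stem ends in a vowel (*hudtoki*, *wadipa*, *ge*).
*ne*: final sound = /e/, a vowel → -ku → *neku*.
The final sound of *milev* is /v/, which is a consonant, so the suffix is -odo, giving *milevodo*.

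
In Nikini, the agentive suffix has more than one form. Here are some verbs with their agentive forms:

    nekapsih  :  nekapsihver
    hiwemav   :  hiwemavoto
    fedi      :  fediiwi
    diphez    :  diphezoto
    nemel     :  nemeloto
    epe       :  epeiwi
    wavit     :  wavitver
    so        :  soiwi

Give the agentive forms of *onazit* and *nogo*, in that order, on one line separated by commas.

Looking at the final sound of each stem: -ver when the stem ends in a voiceless consonant (*nekapsih*, *wavit*); -oto when the stem ends in a voiced consonant (*hiwemav*, *diphez*, *nemel*); -iwi when the stem ends in a vowel (*fedi*, *epe*, *so*).
Since the final sound of *onazit* is /t/ (a voiceless consonant), it takes -ver, giving *onazitver*.
Since the final sound of *nogo* is /o/ (a vowel), it takes -iwi, giving *nogoiwi*.

onazitver, nogoiwi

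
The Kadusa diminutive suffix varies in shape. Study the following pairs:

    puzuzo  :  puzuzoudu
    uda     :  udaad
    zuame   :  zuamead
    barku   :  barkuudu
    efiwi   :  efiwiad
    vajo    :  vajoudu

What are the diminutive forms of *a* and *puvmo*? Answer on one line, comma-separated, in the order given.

The pattern is rounding harmony: -udu when the last vowel of the stem is a rounded vowel (*puzuzo*, *barku*, *vajo*); -ad when the last vowel of the stem is an unrounded vowel (*uda*, *zuame*, *efiwi*).
Since the last vowel of *a* is /a/ (an unrounded vowel), it takes -ad, giving *aad*.
The last vowel of *puvmo* is /o/, which is a rounded vowel, so the suffix is -udu, giving *puvmoudu*.

aad, puvmoudu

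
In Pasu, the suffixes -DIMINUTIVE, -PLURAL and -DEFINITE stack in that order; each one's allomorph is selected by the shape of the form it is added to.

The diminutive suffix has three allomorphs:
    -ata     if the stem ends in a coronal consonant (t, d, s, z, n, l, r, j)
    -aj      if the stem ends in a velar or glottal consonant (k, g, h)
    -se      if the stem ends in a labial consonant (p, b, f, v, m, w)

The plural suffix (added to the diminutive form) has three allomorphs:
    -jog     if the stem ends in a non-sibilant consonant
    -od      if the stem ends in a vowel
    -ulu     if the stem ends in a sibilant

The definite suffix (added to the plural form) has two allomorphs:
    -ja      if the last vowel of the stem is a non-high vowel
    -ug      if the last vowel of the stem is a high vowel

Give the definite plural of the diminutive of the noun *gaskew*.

gaskewseodja

*gaskew*: final consonant = /w/, labial → -se → *gaskewse*.
The diminutive form *gaskewse* — final sound /e/ (a vowel) → -od → *gaskewseod*.
Since the last vowel of the plural form *gaskewseod* is /o/ (a non-high vowel), it takes -ja, giving *gaskewseodja*.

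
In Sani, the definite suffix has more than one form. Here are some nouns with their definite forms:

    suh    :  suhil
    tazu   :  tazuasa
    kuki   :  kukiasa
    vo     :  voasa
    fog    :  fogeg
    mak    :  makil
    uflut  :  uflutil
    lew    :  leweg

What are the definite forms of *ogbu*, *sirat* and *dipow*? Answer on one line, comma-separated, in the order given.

ogbuasa, siratil, dipoweg

Looking at the final sound of each stem: -il when the stem ends in a voiceless consonant (*suh*, *mak*, *uflut*); -eg when the stem ends in a voiced consonant (*fog*, *lew*); -asa when the stem ends in a vowel (*tazu*, *kuki*, *vo*).
Since the final sound of *ogbu* is /u/ (a vowel), it takes -asa, giving *ogbuasa*.
Since the final sound of *sirat* is /t/ (a voiceless consonant), it takes -il, giving *siratil*.
*dipow* — final sound /w/ (a voiced consonant) → -eg → *dipoweg*.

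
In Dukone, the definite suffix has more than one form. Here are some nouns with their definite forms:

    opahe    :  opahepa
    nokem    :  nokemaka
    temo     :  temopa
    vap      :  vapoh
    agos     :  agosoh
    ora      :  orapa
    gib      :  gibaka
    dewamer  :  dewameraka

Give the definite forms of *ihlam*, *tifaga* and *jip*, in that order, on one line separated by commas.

The pattern is voicing of the final sound: -oh when the stem ends in a voiceless consonant (*vap*, *agos*); -aka when the stem ends in a voiced consonant (*nokem*, *gib*, *dewamer*); -pa when the stem ends in a vowel (*opahe*, *temo*, *ora*).
The final sound of *ihlam* is /m/, which is a voiced consonant, so the suffix is -aka, giving *ihlamaka*.
*tifaga*: final sound = /a/, a vowel → -pa → *tifagapa*.
*jip* — final sound /p/ (a voiceless consonant) → -oh → *jipoh*.

ihlamaka, tifagapa, jipoh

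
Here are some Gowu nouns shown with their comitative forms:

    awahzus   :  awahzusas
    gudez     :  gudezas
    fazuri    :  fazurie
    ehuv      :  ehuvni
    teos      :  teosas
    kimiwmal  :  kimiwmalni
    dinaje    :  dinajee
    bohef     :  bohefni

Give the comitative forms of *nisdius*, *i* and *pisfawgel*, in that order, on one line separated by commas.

The alternation tracks the final sound of the stem — -as when the stem ends in a sibilant (*awahzus*, *gudez*, *teos*); -ni when the stem ends in a non-sibilant consonant (*ehuv*, *kimiwmal*, *bohef*); -e when the stem ends in a vowel (*fazuri*, *dinaje*).
*nisdius*: final sound = /s/, a sibilant → -as → *nisdiusas*.
*i* — final sound /i/ (a vowel) → -e → *ie*.
*pisfawgel*: final sound = /l/, a non-sibilant consonant → -ni → *pisfawgelni*.

nisdiusas, ie, pisfawgelni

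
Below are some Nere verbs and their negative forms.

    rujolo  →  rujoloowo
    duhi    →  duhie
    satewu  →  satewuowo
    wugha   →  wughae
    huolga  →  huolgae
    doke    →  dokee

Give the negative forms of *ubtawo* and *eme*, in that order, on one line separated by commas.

The alternation tracks the last vowel of the stem — -owo when the last vowel of the stem is a rounded vowel (*rujolo*, *satewu*); -e when the last vowel of the stem is an unrounded vowel (*duhi*, *wugha*, *huolga*, *doke*).
Since the last vowel of *ubtawo* is /o/ (a rounded vowel), it takes -owo, giving *ubtawoowo*.
The last vowel of *eme* is /e/, which is an unrounded vowel, so the suffix is -e, giving *emee*.

ubtawoowo, emee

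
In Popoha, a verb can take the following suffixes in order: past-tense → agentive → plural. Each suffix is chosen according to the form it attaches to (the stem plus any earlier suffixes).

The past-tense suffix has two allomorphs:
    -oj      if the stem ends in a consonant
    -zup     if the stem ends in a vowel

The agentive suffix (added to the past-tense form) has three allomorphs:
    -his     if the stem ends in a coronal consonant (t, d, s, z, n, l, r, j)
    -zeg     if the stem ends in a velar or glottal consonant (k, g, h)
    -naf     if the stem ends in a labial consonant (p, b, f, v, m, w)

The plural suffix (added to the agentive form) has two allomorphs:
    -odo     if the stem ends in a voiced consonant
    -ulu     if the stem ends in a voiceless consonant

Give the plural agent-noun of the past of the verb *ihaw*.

The final sound of *ihaw* is /w/, which is a consonant, so the past-tense suffix is -oj, giving *ihawoj*.
The final consonant of the past-tense form *ihawoj* is /j/, which is coronal, so the agentive suffix is -his, giving *ihawojhis*.
The agentive form *ihawojhis*: final consonant = /s/, voiceless → -ulu → *ihawojhisulu*.

ihawojhisulu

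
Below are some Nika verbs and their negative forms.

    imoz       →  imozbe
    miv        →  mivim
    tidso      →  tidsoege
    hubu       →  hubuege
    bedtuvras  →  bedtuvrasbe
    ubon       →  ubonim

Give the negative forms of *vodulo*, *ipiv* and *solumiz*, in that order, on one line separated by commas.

voduloege, ipivim, solumizbe

The suffix is conditioned by the final sound: -be when the stem ends in a sibilant (*imoz*, *bedtuvras*); -im when the stem ends in a non-sibilant consonant (*miv*, *ubon*); -ege when the stem ends in a vowel (*tidso*, *hubu*).
Since the final sound of *vodulo* is /o/ (a vowel), it takes -ege, giving *voduloege*.
*ipiv* — final sound /v/ (a non-sibilant consonant) → -im → *ipivim*.
Since the final sound of *solumiz* is /z/ (a sibilant), it takes -be, giving *solumizbe*.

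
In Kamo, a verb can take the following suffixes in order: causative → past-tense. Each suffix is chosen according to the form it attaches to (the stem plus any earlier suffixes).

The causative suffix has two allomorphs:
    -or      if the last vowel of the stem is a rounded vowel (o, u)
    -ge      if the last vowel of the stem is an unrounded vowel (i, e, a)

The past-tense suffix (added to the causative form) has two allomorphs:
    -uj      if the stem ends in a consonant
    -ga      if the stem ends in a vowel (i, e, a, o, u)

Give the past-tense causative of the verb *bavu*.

*bavu*: last vowel = /u/, a rounded vowel → -or → *bavuor*.
The final sound of the causative form *bavuor* is /r/, which is a consonant, so the past-tense suffix is -uj, giving *bavuoruj*.

bavuoruj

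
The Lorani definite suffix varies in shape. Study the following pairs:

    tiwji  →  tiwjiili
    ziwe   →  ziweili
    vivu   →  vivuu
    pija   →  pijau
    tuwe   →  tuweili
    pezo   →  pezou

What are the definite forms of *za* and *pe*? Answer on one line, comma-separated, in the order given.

The pattern is front/back vowel harmony: -ili when the last vowel of the stem is a front vowel (*tiwji*, *ziwe*, *tuwe*); -u when the last vowel of the stem is a back vowel (*vivu*, *pija*, *pezo*).
*za*: last vowel = /a/, a back vowel → -u → *zau*.
*pe*: last vowel = /e/, a front vowel → -ili → *peili*.

zau, peili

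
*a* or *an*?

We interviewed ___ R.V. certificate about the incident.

an

The indefinite article is chosen by the initial *sound* of the following word, not its spelling.
The initialism *R.V.* is read letter by letter; the first letter, R, is pronounced /ɑr/, which begins with a vowel sound.
So the article is *an*: We interviewed an R.V. certificate about the incident.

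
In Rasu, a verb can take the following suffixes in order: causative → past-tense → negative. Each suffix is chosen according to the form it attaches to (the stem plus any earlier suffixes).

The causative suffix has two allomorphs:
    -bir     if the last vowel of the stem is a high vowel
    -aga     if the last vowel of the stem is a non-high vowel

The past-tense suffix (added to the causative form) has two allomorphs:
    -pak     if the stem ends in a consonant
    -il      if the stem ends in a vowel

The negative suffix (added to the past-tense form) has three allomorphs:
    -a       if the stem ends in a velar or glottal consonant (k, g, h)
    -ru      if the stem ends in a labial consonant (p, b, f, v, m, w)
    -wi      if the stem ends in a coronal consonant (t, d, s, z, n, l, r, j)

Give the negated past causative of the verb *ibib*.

Since the last vowel of *ibib* is /i/ (a high vowel), it takes -bir, giving *ibibbir*.
Since the final sound of the causative form *ibibbir* is /r/ (a consonant), it takes -pak, giving *ibibbirpak*.
Since the final consonant of the past-tense form *ibibbirpak* is /k/ (velar/glottal), it takes -a, giving *ibibbirpaka*.

ibibbirpaka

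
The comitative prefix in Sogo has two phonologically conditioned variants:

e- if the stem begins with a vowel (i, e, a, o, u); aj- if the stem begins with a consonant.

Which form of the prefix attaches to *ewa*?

e-

*ewa*: first sound = /e/, a vowel → e-.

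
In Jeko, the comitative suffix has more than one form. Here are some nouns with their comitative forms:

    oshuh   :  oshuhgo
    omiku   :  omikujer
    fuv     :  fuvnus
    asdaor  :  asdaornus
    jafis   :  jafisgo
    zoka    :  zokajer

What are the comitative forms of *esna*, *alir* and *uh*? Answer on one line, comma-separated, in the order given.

esnajer, alirnus, uhgo

The pattern is voicing of the final sound: -go when the stem ends in a voiceless consonant (*oshuh*, *jafis*); -nus when the stem ends in a voiced consonant (*fuv*, *asdaor*); -jer when the stem ends in a vowel (*omiku*, *zoka*).
*esna*: final sound = /a/, a vowel → -jer → *esnajer*.
*alir* — final sound /r/ (a voiced consonant) → -nus → *alirnus*.
*uh*: final sound = /h/, a voiceless consonant → -go → *uhgo*.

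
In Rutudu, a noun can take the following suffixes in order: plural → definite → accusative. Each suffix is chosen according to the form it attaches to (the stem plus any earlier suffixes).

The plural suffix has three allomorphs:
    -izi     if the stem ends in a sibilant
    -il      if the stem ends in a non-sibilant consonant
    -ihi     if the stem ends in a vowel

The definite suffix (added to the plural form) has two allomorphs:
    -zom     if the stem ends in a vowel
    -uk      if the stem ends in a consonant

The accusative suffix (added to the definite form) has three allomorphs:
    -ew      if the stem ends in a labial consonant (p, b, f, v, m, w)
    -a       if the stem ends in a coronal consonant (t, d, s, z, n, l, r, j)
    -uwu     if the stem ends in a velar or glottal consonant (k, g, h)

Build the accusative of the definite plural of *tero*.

Since the final sound of *tero* is /o/ (a vowel), it takes -ihi, giving *teroihi*.
The plural form *teroihi* — final sound /i/ (a vowel) → -zom → *teroihizom*.
The final consonant of the definite form *teroihizom* is /m/, which is labial, so the accusative suffix is -ew, giving *teroihizomew*.

teroihizomew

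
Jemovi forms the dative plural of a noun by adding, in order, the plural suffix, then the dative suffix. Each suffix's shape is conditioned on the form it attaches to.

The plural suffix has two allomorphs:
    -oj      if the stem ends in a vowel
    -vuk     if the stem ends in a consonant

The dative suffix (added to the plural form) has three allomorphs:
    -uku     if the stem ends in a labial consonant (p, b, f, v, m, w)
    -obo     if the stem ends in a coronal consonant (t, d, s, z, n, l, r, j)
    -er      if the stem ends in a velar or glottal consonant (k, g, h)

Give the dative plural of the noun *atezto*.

*atezto* — final sound /o/ (a vowel) → -oj → *ateztooj*.
The final consonant of the plural form *ateztooj* is /j/, which is coronal, so the dative suffix is -obo, giving *ateztoojobo*.

ateztoojobo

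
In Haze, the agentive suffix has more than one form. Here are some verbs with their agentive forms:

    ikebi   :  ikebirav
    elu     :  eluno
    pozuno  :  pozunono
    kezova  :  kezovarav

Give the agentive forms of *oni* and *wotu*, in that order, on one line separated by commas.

onirav, wotuno

Looking at the last vowel of each stem: -no when the last vowel of the stem is a rounded vowel (*elu*, *pozuno*); -rav when the last vowel of the stem is an unrounded vowel (*ikebi*, *kezova*).
*oni*: last vowel = /i/, an unrounded vowel → -rav → *onirav*.
*wotu*: last vowel = /u/, a rounded vowel → -no → *wotuno*.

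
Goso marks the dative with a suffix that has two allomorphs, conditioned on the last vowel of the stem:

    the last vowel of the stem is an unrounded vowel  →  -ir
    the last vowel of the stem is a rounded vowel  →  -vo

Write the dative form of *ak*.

akir

The last vowel of *ak* is /a/, which is an unrounded vowel, so the suffix is -ir, giving *akir*.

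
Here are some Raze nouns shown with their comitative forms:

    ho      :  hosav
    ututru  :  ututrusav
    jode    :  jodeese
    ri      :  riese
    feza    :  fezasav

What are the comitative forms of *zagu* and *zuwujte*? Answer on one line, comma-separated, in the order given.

The suffix is conditioned by the last vowel: -ese when the last vowel of the stem is a front vowel (*jode*, *ri*); -sav when the last vowel of the stem is a back vowel (*ho*, *ututru*, *feza*).
The last vowel of *zagu* is /u/, which is a back vowel, so the suffix is -sav, giving *zagusav*.
The last vowel of *zuwujte* is /e/, which is a front vowel, so the suffix is -ese, giving *zuwujteese*.

zagusav, zuwujteese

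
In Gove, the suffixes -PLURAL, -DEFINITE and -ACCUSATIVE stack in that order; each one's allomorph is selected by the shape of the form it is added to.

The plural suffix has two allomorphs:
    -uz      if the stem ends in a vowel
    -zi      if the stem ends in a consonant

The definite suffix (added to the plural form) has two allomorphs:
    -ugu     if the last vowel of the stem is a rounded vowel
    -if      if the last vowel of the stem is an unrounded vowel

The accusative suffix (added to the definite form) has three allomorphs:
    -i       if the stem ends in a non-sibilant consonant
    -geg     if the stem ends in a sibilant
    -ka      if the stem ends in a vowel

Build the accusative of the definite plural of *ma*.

*ma*: final sound = /a/, a vowel → -uz → *mauz*.
The last vowel of the plural form *mauz* is /u/, which is a rounded vowel, so the definite suffix is -ugu, giving *mauzugu*.
The definite form *mauzugu*: final sound = /u/, a vowel → -ka → *mauzuguka*.

mauzuguka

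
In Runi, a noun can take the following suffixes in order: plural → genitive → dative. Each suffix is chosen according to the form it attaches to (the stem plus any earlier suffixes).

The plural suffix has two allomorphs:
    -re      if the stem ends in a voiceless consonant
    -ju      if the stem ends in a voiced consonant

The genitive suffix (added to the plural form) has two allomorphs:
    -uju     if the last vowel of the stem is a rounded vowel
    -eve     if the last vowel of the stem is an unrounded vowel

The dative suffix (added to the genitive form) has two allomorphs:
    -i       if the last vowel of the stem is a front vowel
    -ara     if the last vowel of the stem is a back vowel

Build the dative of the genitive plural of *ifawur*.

The final consonant of *ifawur* is /r/, which is voiced, so the plural suffix is -ju, giving *ifawurju*.
The last vowel of the plural form *ifawurju* is /u/, which is a rounded vowel, so the genitive suffix is -uju, giving *ifawurjuuju*.
The genitive form *ifawurjuuju* — last vowel /u/ (a back vowel) → -ara → *ifawurjuujuara*.

ifawurjuujuara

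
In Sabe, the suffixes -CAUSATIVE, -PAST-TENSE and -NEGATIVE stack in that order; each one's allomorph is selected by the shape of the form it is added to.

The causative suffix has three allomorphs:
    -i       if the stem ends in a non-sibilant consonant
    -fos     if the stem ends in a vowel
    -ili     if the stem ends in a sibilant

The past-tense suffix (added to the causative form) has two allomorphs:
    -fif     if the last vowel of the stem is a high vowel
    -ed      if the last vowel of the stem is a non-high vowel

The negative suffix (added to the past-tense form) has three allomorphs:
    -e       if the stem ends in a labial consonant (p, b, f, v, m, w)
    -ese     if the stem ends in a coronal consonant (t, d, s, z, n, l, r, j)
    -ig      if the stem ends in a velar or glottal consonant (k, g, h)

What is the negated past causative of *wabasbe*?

wabasbefosedese

The final sound of *wabasbe* is /e/, which is a vowel, so the causative suffix is -fos, giving *wabasbefos*.
The last vowel of the causative form *wabasbefos* is /o/, which is a non-high vowel, so the past-tense suffix is -ed, giving *wabasbefosed*.
The past-tense form *wabasbefosed* — final consonant /d/ (coronal) → -ese → *wabasbefosedese*.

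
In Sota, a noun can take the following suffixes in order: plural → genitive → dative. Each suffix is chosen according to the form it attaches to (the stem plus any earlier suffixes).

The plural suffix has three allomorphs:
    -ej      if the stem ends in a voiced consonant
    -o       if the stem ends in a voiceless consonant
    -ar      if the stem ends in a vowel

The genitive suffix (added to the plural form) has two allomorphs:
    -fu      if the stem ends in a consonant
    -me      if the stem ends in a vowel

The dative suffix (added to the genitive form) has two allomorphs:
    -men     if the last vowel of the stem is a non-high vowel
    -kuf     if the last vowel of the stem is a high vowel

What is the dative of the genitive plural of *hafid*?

hafidejfukuf

*hafid*: final sound = /d/, a voiced consonant → -ej → *hafidej*.
The final sound of the plural form *hafidej* is /j/, which is a consonant, so the genitive suffix is -fu, giving *hafidejfu*.
The genitive form *hafidejfu*: last vowel = /u/, a high vowel → -kuf → *hafidejfukuf*.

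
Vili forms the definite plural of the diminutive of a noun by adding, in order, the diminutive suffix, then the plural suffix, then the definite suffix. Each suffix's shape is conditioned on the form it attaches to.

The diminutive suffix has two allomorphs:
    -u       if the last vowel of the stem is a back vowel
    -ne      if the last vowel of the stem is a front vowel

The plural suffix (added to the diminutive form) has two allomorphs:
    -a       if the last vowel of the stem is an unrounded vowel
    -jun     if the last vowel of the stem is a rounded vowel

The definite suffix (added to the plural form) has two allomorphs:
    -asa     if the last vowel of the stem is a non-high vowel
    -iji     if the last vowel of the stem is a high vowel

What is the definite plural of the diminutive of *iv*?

ivneaasa

Since the last vowel of *iv* is /i/ (a front vowel), it takes -ne, giving *ivne*.
Since the last vowel of the diminutive form *ivne* is /e/ (an unrounded vowel), it takes -a, giving *ivnea*.
The plural form *ivnea* — last vowel /a/ (a non-high vowel) → -asa → *ivneaasa*.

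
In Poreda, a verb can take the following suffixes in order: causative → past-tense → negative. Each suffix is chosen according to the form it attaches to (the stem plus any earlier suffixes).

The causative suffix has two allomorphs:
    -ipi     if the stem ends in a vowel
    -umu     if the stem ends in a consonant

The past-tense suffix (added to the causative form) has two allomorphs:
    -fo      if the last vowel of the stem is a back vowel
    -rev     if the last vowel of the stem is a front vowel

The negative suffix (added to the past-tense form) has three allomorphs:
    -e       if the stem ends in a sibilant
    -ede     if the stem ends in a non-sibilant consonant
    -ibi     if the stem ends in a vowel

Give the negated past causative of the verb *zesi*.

zesiipirevede

*zesi*: final sound = /i/, a vowel → -ipi → *zesiipi*.
The causative form *zesiipi*: last vowel = /i/, a front vowel → -rev → *zesiipirev*.
The past-tense form *zesiipirev* — final sound /v/ (a non-sibilant consonant) → -ede → *zesiipirevede*.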